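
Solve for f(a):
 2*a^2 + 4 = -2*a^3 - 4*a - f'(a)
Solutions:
 f(a) = C1 - a^4/2 - 2*a^3/3 - 2*a^2 - 4*a


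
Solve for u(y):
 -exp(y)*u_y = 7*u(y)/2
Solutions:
 u(y) = C1*exp(7*exp(-y)/2)


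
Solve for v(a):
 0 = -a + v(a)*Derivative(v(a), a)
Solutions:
 v(a) = -sqrt(C1 + a^2)
 v(a) = sqrt(C1 + a^2)


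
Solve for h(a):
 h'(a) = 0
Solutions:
 h(a) = C1


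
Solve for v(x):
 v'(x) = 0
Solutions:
 v(x) = C1


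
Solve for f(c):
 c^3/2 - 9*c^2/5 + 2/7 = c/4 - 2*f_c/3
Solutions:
 f(c) = C1 - 3*c^4/16 + 9*c^3/10 + 3*c^2/16 - 3*c/7


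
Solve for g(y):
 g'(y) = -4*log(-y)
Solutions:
 g(y) = C1 - 4*y*log(-y) + 4*y


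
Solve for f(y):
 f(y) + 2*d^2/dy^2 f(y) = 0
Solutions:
 f(y) = C1*sin(sqrt(2)*y/2) + C2*cos(sqrt(2)*y/2)


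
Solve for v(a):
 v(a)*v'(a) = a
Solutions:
 v(a) = -sqrt(C1 + a^2)
 v(a) = sqrt(C1 + a^2)


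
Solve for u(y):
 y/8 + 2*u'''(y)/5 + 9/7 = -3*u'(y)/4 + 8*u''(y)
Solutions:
 u(y) = C1 + C2*exp(y*(10 - sqrt(1570)/4)) + C3*exp(y*(sqrt(1570)/4 + 10)) - y^2/12 - 220*y/63


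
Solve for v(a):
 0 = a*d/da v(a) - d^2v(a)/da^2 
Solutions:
 v(a) = C1 + C2*erfi(sqrt(2)*a/2)


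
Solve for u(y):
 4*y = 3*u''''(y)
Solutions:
 u(y) = C1 + C2*y + C3*y^2 + C4*y^3 + y^5/90


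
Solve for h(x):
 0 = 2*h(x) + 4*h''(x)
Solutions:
 h(x) = C1*sin(sqrt(2)*x/2) + C2*cos(sqrt(2)*x/2)


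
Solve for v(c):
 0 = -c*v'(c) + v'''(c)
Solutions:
 v(c) = C1 + Integral(C2*airyai(c) + C3*airybi(c), c)


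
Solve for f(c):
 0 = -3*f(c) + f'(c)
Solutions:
 f(c) = C1*exp(3*c)


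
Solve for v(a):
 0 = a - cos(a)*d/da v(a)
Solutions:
 v(a) = C1 + Integral(a/cos(a), a)


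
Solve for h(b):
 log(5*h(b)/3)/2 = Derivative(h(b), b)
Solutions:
 2*Integral(1/(-log(_y) - log(5) + log(3)), (_y, h(b))) = C1 - b


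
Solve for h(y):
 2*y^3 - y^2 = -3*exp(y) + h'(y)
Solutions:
 h(y) = C1 + y^4/2 - y^3/3 + 3*exp(y)


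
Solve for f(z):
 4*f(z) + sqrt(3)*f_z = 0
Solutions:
 f(z) = C1*exp(-4*sqrt(3)*z/3)


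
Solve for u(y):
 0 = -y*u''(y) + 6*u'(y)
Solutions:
 u(y) = C1 + C2*y^7


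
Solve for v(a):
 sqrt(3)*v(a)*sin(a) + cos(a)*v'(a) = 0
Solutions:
 v(a) = C1*cos(a)^(sqrt(3))


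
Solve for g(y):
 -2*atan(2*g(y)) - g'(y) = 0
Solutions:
 Integral(1/atan(2*_y), (_y, g(y))) = C1 - 2*y


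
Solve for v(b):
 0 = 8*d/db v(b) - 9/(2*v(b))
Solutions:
 v(b) = -sqrt(C1 + 18*b)/4
 v(b) = sqrt(C1 + 18*b)/4


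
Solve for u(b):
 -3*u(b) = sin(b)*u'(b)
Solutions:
 u(b) = C1*(cos(b) + 1)^(3/2)/(cos(b) - 1)^(3/2)


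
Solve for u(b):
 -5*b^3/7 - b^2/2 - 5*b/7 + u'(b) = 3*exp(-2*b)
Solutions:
 u(b) = C1 + 5*b^4/28 + b^3/6 + 5*b^2/14 - 3*exp(-2*b)/2


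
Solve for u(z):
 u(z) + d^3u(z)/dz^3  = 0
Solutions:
 u(z) = C3*exp(-z) + (C1*sin(sqrt(3)*z/2) + C2*cos(sqrt(3)*z/2))*exp(z/2)


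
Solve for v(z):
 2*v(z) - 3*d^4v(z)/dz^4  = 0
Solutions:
 v(z) = C1*exp(-2^(1/4)*3^(3/4)*z/3) + C2*exp(2^(1/4)*3^(3/4)*z/3) + C3*sin(2^(1/4)*3^(3/4)*z/3) + C4*cos(2^(1/4)*3^(3/4)*z/3)


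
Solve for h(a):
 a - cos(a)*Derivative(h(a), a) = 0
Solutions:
 h(a) = C1 + Integral(a/cos(a), a)


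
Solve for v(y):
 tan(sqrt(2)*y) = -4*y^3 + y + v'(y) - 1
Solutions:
 v(y) = C1 + y^4 - y^2/2 + y - sqrt(2)*log(cos(sqrt(2)*y))/2


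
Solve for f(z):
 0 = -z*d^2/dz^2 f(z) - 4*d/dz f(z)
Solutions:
 f(z) = C1 + C2/z^3


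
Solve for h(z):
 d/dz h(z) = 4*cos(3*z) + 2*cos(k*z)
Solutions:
 h(z) = C1 + 4*sin(3*z)/3 + 2*sin(k*z)/k


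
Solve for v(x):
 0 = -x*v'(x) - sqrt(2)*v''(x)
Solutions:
 v(x) = C1 + C2*erf(2^(1/4)*x/2)


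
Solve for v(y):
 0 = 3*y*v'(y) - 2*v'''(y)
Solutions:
 v(y) = C1 + Integral(C2*airyai(2^(2/3)*3^(1/3)*y/2) + C3*airybi(2^(2/3)*3^(1/3)*y/2), y)


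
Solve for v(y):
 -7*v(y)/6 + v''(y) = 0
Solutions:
 v(y) = C1*exp(-sqrt(42)*y/6) + C2*exp(sqrt(42)*y/6)


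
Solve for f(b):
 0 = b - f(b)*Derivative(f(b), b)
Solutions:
 f(b) = -sqrt(C1 + b^2)
 f(b) = sqrt(C1 + b^2)


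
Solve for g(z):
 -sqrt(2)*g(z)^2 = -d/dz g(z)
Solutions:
 g(z) = -1/(C1 + sqrt(2)*z)


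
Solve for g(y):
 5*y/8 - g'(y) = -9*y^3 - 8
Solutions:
 g(y) = C1 + 9*y^4/4 + 5*y^2/16 + 8*y


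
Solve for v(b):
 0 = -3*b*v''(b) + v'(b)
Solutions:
 v(b) = C1 + C2*b^(4/3)


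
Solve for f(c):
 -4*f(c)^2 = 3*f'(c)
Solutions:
 f(c) = 3/(C1 + 4*c)


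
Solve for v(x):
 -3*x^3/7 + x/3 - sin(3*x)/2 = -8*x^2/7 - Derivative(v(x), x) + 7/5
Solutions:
 v(x) = C1 + 3*x^4/28 - 8*x^3/21 - x^2/6 + 7*x/5 - cos(3*x)/6


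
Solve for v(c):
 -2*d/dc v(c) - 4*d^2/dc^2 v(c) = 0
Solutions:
 v(c) = C1 + C2*exp(-c/2)


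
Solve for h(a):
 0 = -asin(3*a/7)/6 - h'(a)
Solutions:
 h(a) = C1 - a*asin(3*a/7)/6 - sqrt(49 - 9*a^2)/18


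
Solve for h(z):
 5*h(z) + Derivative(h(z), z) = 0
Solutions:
 h(z) = C1*exp(-5*z)


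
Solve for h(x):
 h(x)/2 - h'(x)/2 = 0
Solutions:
 h(x) = C1*exp(x)


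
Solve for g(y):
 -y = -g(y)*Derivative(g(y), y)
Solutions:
 g(y) = -sqrt(C1 + y^2)
 g(y) = sqrt(C1 + y^2)


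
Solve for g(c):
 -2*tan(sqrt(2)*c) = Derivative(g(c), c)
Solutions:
 g(c) = C1 + sqrt(2)*log(cos(sqrt(2)*c))


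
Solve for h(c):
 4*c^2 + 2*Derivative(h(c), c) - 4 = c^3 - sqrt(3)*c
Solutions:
 h(c) = C1 + c^4/8 - 2*c^3/3 - sqrt(3)*c^2/4 + 2*c


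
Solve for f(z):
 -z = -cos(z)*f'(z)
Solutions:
 f(z) = C1 + Integral(z/cos(z), z)


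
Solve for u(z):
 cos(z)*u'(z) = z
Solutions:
 u(z) = C1 + Integral(z/cos(z), z)


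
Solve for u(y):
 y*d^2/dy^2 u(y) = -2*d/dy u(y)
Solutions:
 u(y) = C1 + C2/y


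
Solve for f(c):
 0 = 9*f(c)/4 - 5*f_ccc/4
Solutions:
 f(c) = C3*exp(15^(2/3)*c/5) + (C1*sin(3*3^(1/6)*5^(2/3)*c/10) + C2*cos(3*3^(1/6)*5^(2/3)*c/10))*exp(-15^(2/3)*c/10)


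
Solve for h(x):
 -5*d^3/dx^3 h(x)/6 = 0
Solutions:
 h(x) = C1 + C2*x + C3*x^2


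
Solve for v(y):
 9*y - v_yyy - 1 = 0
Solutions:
 v(y) = C1 + C2*y + C3*y^2 + 3*y^4/8 - y^3/6


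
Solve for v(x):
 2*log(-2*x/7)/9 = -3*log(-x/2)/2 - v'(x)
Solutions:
 v(x) = C1 - 31*x*log(-x)/18 + x*(4*log(7) + 23*log(2) + 31)/18


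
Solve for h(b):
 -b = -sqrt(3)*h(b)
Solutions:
 h(b) = sqrt(3)*b/3


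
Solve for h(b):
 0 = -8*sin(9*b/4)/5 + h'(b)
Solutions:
 h(b) = C1 - 32*cos(9*b/4)/45


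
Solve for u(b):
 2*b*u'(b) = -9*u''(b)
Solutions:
 u(b) = C1 + C2*erf(b/3)


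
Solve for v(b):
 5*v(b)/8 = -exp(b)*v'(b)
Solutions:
 v(b) = C1*exp(5*exp(-b)/8)


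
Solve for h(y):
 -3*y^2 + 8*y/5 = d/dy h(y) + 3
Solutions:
 h(y) = C1 - y^3 + 4*y^2/5 - 3*y


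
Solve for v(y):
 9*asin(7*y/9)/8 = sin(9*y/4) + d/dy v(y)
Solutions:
 v(y) = C1 + 9*y*asin(7*y/9)/8 + 9*sqrt(81 - 49*y^2)/56 + 4*cos(9*y/4)/9


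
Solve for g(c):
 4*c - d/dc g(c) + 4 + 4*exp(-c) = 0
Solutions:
 g(c) = C1 + 2*c^2 + 4*c - 4*exp(-c)


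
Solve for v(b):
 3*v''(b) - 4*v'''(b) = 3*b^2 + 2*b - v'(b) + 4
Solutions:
 v(b) = C1 + C2*exp(-b/4) + C3*exp(b) + b^3 - 8*b^2 + 76*b


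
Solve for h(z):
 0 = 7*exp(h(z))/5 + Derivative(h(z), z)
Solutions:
 h(z) = log(1/(C1 + 7*z)) + log(5)


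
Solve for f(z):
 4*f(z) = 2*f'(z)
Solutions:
 f(z) = C1*exp(2*z)


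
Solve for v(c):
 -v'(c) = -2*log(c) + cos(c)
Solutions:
 v(c) = C1 + 2*c*log(c) - 2*c - sin(c)


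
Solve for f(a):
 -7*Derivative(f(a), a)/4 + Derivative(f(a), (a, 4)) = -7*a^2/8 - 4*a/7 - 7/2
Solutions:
 f(a) = C1 + C4*exp(14^(1/3)*a/2) + a^3/6 + 8*a^2/49 + 2*a + (C2*sin(14^(1/3)*sqrt(3)*a/4) + C3*cos(14^(1/3)*sqrt(3)*a/4))*exp(-14^(1/3)*a/4)


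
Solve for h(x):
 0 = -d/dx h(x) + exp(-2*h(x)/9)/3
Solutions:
 h(x) = 9*log(-sqrt(C1 + x)) - 18*log(3) + 9*log(6)/2
 h(x) = 9*log(C1 + x)/2 - 18*log(3) + 9*log(6)/2


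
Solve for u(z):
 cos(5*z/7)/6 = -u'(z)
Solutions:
 u(z) = C1 - 7*sin(5*z/7)/30


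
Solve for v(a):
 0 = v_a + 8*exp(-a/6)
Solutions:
 v(a) = C1 + 48*exp(-a/6)


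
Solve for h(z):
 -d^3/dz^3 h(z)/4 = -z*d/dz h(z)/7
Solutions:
 h(z) = C1 + Integral(C2*airyai(14^(2/3)*z/7) + C3*airybi(14^(2/3)*z/7), z)


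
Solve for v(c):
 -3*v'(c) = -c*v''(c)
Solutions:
 v(c) = C1 + C2*c^4


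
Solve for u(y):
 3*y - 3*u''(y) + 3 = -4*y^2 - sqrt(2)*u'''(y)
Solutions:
 u(y) = C1 + C2*y + C3*exp(3*sqrt(2)*y/2) + y^4/9 + y^3*(9 + 8*sqrt(2))/54 + y^2*(9*sqrt(2) + 43)/54


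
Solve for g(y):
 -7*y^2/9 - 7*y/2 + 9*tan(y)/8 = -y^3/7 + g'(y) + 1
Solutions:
 g(y) = C1 + y^4/28 - 7*y^3/27 - 7*y^2/4 - y - 9*log(cos(y))/8


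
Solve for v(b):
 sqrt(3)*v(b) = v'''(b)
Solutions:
 v(b) = C3*exp(3^(1/6)*b) + (C1*sin(3^(2/3)*b/2) + C2*cos(3^(2/3)*b/2))*exp(-3^(1/6)*b/2)


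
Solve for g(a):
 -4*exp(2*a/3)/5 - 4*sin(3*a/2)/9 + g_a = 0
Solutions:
 g(a) = C1 + 6*exp(2*a/3)/5 - 8*cos(3*a/2)/27


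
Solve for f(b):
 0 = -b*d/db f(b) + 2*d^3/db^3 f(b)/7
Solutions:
 f(b) = C1 + Integral(C2*airyai(2^(2/3)*7^(1/3)*b/2) + C3*airybi(2^(2/3)*7^(1/3)*b/2), b)


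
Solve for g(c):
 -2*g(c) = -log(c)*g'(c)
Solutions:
 g(c) = C1*exp(2*li(c))


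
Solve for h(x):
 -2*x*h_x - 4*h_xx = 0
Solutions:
 h(x) = C1 + C2*erf(x/2)


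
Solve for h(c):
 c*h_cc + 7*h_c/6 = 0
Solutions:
 h(c) = C1 + C2/c^(1/6)


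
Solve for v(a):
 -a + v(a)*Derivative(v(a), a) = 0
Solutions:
 v(a) = -sqrt(C1 + a^2)
 v(a) = sqrt(C1 + a^2)


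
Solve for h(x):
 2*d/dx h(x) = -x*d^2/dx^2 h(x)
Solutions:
 h(x) = C1 + C2/x


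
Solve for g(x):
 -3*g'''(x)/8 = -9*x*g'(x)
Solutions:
 g(x) = C1 + Integral(C2*airyai(2*3^(1/3)*x) + C3*airybi(2*3^(1/3)*x), x)


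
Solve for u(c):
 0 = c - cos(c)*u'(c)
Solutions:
 u(c) = C1 + Integral(c/cos(c), c)


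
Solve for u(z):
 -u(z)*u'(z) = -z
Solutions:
 u(z) = -sqrt(C1 + z^2)
 u(z) = sqrt(C1 + z^2)


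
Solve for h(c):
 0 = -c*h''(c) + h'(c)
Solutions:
 h(c) = C1 + C2*c^2


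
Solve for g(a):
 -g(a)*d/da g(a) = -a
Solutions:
 g(a) = -sqrt(C1 + a^2)
 g(a) = sqrt(C1 + a^2)


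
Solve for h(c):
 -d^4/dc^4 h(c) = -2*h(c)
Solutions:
 h(c) = C1*exp(-2^(1/4)*c) + C2*exp(2^(1/4)*c) + C3*sin(2^(1/4)*c) + C4*cos(2^(1/4)*c)


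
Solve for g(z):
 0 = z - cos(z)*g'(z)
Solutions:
 g(z) = C1 + Integral(z/cos(z), z)


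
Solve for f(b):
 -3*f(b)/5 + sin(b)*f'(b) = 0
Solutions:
 f(b) = C1*(cos(b) - 1)^(3/10)/(cos(b) + 1)^(3/10)


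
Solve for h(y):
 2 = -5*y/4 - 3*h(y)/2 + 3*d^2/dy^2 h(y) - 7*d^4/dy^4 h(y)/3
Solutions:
 h(y) = -5*y/6 + (C1*sin(14^(3/4)*sqrt(3)*y*sin(atan(sqrt(5)/3)/2)/14) + C2*cos(14^(3/4)*sqrt(3)*y*sin(atan(sqrt(5)/3)/2)/14))*exp(-14^(3/4)*sqrt(3)*y*cos(atan(sqrt(5)/3)/2)/14) + (C3*sin(14^(3/4)*sqrt(3)*y*sin(atan(sqrt(5)/3)/2)/14) + C4*cos(14^(3/4)*sqrt(3)*y*sin(atan(sqrt(5)/3)/2)/14))*exp(14^(3/4)*sqrt(3)*y*cos(atan(sqrt(5)/3)/2)/14) - 4/3


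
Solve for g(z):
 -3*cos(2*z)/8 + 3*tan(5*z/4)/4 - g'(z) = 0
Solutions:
 g(z) = C1 - 3*log(cos(5*z/4))/5 - 3*sin(2*z)/16


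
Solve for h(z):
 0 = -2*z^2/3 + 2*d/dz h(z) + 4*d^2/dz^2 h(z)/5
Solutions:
 h(z) = C1 + C2*exp(-5*z/2) + z^3/9 - 2*z^2/15 + 8*z/75


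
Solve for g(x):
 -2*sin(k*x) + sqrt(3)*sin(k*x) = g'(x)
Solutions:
 g(x) = C1 - sqrt(3)*cos(k*x)/k + 2*cos(k*x)/k


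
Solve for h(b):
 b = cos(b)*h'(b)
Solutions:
 h(b) = C1 + Integral(b/cos(b), b)


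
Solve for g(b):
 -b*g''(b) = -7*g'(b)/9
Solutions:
 g(b) = C1 + C2*b^(16/9)


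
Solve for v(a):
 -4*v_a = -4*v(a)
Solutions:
 v(a) = C1*exp(a)


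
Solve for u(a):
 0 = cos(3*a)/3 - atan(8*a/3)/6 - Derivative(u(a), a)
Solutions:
 u(a) = C1 - a*atan(8*a/3)/6 + log(64*a^2 + 9)/32 + sin(3*a)/9


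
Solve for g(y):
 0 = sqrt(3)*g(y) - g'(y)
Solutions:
 g(y) = C1*exp(sqrt(3)*y)


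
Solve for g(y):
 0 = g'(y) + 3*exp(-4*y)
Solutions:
 g(y) = C1 + 3*exp(-4*y)/4


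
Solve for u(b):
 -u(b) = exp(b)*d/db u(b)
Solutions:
 u(b) = C1*exp(exp(-b))


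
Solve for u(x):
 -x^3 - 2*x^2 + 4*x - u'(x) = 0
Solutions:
 u(x) = C1 - x^4/4 - 2*x^3/3 + 2*x^2


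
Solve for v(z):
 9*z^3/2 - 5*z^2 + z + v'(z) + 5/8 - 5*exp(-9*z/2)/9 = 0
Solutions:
 v(z) = C1 - 9*z^4/8 + 5*z^3/3 - z^2/2 - 5*z/8 - 10*exp(-9*z/2)/81


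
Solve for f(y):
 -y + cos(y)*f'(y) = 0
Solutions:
 f(y) = C1 + Integral(y/cos(y), y)


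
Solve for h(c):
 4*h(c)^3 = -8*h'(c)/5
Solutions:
 h(c) = -sqrt(-1/(C1 - 5*c))
 h(c) = sqrt(-1/(C1 - 5*c))


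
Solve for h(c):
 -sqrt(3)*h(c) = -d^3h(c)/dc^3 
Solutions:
 h(c) = C3*exp(3^(1/6)*c) + (C1*sin(3^(2/3)*c/2) + C2*cos(3^(2/3)*c/2))*exp(-3^(1/6)*c/2)


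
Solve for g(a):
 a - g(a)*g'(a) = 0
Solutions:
 g(a) = -sqrt(C1 + a^2)
 g(a) = sqrt(C1 + a^2)


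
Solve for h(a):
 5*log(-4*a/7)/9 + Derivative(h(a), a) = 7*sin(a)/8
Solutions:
 h(a) = C1 - 5*a*log(-a)/9 - 10*a*log(2)/9 + 5*a/9 + 5*a*log(7)/9 - 7*cos(a)/8


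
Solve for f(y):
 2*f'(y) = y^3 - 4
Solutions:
 f(y) = C1 + y^4/8 - 2*y


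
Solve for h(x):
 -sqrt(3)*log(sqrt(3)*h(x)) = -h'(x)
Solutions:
 -2*sqrt(3)*Integral(1/(2*log(_y) + log(3)), (_y, h(x)))/3 = C1 - x


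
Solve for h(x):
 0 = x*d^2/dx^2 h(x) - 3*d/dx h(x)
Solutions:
 h(x) = C1 + C2*x^4


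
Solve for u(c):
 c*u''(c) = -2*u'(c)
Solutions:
 u(c) = C1 + C2/c


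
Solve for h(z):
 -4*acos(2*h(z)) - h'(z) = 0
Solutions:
 Integral(1/acos(2*_y), (_y, h(z))) = C1 - 4*z


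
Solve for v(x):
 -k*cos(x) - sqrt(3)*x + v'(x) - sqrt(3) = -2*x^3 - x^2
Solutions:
 v(x) = C1 + k*sin(x) - x^4/2 - x^3/3 + sqrt(3)*x^2/2 + sqrt(3)*x


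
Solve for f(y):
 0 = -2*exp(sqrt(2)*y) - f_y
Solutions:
 f(y) = C1 - sqrt(2)*exp(sqrt(2)*y)


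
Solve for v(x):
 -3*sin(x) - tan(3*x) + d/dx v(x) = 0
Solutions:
 v(x) = C1 - log(cos(3*x))/3 - 3*cos(x)


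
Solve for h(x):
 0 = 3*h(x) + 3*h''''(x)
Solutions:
 h(x) = (C1*sin(sqrt(2)*x/2) + C2*cos(sqrt(2)*x/2))*exp(-sqrt(2)*x/2) + (C3*sin(sqrt(2)*x/2) + C4*cos(sqrt(2)*x/2))*exp(sqrt(2)*x/2)


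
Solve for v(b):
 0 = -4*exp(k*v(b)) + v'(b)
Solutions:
 v(b) = Piecewise((log(-1/(C1*k + 4*b*k))/k, Ne(k, 0)), (nan, True))
 v(b) = Piecewise((C1 + 4*b, Eq(k, 0)), (nan, True))


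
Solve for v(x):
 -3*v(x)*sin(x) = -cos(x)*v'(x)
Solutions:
 v(x) = C1/cos(x)^3


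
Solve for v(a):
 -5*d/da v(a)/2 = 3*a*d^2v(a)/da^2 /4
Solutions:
 v(a) = C1 + C2/a^(7/3)


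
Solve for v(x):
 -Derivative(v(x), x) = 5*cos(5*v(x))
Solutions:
 v(x) = -asin((C1 + exp(50*x))/(C1 - exp(50*x)))/5 + pi/5
 v(x) = asin((C1 + exp(50*x))/(C1 - exp(50*x)))/5


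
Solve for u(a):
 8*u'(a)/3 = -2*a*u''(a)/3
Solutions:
 u(a) = C1 + C2/a^3


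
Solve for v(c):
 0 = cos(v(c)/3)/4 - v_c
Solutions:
 -c/4 - 3*log(sin(v(c)/3) - 1)/2 + 3*log(sin(v(c)/3) + 1)/2 = C1


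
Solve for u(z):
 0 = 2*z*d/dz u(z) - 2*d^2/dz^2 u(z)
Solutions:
 u(z) = C1 + C2*erfi(sqrt(2)*z/2)


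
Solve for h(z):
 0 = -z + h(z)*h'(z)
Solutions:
 h(z) = -sqrt(C1 + z^2)
 h(z) = sqrt(C1 + z^2)


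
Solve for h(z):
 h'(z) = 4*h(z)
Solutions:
 h(z) = C1*exp(4*z)


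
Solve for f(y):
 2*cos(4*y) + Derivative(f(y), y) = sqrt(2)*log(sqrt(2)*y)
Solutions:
 f(y) = C1 + sqrt(2)*y*(log(y) - 1) + sqrt(2)*y*log(2)/2 - sin(4*y)/2


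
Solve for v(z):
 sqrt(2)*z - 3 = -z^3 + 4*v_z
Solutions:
 v(z) = C1 + z^4/16 + sqrt(2)*z^2/8 - 3*z/4


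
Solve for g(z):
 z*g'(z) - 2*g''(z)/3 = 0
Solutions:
 g(z) = C1 + C2*erfi(sqrt(3)*z/2)


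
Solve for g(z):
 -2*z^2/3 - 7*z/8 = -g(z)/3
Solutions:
 g(z) = z*(16*z + 21)/8


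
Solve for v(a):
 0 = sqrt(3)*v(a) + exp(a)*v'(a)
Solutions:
 v(a) = C1*exp(sqrt(3)*exp(-a))


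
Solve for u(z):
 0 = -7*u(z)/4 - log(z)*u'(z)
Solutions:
 u(z) = C1*exp(-7*li(z)/4)


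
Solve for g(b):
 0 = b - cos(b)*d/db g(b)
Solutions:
 g(b) = C1 + Integral(b/cos(b), b)


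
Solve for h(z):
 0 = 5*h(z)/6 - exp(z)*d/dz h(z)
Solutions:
 h(z) = C1*exp(-5*exp(-z)/6)


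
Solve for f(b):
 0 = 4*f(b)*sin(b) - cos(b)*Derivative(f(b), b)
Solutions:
 f(b) = C1/cos(b)^4


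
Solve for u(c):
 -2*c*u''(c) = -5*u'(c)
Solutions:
 u(c) = C1 + C2*c^(7/2)


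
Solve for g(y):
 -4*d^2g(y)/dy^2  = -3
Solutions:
 g(y) = C1 + C2*y + 3*y^2/8


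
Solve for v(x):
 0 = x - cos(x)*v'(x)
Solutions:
 v(x) = C1 + Integral(x/cos(x), x)


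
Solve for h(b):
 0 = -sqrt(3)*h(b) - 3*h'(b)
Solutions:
 h(b) = C1*exp(-sqrt(3)*b/3)


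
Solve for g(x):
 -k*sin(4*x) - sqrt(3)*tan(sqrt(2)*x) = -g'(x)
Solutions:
 g(x) = C1 - k*cos(4*x)/4 - sqrt(6)*log(cos(sqrt(2)*x))/2


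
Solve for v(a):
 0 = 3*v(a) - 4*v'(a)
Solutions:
 v(a) = C1*exp(3*a/4)


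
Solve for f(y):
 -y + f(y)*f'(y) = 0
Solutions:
 f(y) = -sqrt(C1 + y^2)
 f(y) = sqrt(C1 + y^2)


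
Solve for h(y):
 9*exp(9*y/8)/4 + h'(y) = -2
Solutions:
 h(y) = C1 - 2*y - 2*exp(9*y/8)


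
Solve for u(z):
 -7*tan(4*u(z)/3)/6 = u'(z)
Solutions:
 u(z) = -3*asin(C1*exp(-14*z/9))/4 + 3*pi/4
 u(z) = 3*asin(C1*exp(-14*z/9))/4


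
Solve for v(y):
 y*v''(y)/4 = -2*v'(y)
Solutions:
 v(y) = C1 + C2/y^7


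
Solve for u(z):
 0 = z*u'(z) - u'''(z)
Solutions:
 u(z) = C1 + Integral(C2*airyai(z) + C3*airybi(z), z)


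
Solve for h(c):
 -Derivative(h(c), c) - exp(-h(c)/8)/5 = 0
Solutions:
 h(c) = 8*log(C1 - c/40)


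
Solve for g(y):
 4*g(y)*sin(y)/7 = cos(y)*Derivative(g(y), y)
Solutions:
 g(y) = C1/cos(y)^(4/7)


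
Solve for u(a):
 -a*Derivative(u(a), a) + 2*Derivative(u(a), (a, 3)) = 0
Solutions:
 u(a) = C1 + Integral(C2*airyai(2^(2/3)*a/2) + C3*airybi(2^(2/3)*a/2), a)


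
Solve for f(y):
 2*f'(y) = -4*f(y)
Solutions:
 f(y) = C1*exp(-2*y)


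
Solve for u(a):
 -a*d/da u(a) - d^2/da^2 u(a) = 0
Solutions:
 u(a) = C1 + C2*erf(sqrt(2)*a/2)


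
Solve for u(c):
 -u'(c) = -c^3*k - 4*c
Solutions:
 u(c) = C1 + c^4*k/4 + 2*c^2


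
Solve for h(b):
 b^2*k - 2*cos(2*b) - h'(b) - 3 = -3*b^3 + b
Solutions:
 h(b) = C1 + 3*b^4/4 + b^3*k/3 - b^2/2 - 3*b - sin(2*b)


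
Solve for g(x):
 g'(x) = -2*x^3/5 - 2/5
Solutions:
 g(x) = C1 - x^4/10 - 2*x/5


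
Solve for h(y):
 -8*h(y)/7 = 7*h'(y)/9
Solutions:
 h(y) = C1*exp(-72*y/49)


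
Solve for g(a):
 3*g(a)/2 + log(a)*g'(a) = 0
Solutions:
 g(a) = C1*exp(-3*li(a)/2)


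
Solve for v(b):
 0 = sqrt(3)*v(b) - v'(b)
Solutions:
 v(b) = C1*exp(sqrt(3)*b)


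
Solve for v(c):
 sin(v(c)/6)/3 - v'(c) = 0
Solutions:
 -c/3 + 3*log(cos(v(c)/6) - 1) - 3*log(cos(v(c)/6) + 1) = C1


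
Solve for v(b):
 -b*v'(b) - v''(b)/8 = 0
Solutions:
 v(b) = C1 + C2*erf(2*b)


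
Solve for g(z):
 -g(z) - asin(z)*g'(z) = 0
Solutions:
 g(z) = C1*exp(-Integral(1/asin(z), z))


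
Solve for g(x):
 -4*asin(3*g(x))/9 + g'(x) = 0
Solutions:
 Integral(1/asin(3*_y), (_y, g(x))) = C1 + 4*x/9


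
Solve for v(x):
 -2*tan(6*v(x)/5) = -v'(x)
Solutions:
 v(x) = -5*asin(C1*exp(12*x/5))/6 + 5*pi/6
 v(x) = 5*asin(C1*exp(12*x/5))/6


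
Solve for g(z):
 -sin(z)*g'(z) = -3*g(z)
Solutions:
 g(z) = C1*(cos(z) - 1)^(3/2)/(cos(z) + 1)^(3/2)


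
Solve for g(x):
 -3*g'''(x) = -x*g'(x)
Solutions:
 g(x) = C1 + Integral(C2*airyai(3^(2/3)*x/3) + C3*airybi(3^(2/3)*x/3), x)


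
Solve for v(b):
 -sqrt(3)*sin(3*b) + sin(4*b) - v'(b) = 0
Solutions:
 v(b) = C1 + sqrt(3)*cos(3*b)/3 - cos(4*b)/4


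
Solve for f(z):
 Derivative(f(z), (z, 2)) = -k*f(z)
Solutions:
 f(z) = C1*exp(-z*sqrt(-k)) + C2*exp(z*sqrt(-k))


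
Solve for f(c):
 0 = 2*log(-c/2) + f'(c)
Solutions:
 f(c) = C1 - 2*c*log(-c) + 2*c*(log(2) + 1)


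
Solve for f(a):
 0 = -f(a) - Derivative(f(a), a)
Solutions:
 f(a) = C1*exp(-a)


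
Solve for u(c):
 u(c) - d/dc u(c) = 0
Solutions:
 u(c) = C1*exp(c)


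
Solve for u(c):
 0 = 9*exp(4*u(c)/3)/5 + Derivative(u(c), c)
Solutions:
 u(c) = 3*log(-(1/(C1 + 36*c))^(1/4)) + 3*log(15)/4
 u(c) = 3*log(1/(C1 + 36*c))/4 + 3*log(15)/4
 u(c) = 3*log(-I*(1/(C1 + 36*c))^(1/4)) + 3*log(15)/4
 u(c) = 3*log(I*(1/(C1 + 36*c))^(1/4)) + 3*log(15)/4


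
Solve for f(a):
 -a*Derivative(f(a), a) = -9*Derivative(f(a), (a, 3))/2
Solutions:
 f(a) = C1 + Integral(C2*airyai(6^(1/3)*a/3) + C3*airybi(6^(1/3)*a/3), a)


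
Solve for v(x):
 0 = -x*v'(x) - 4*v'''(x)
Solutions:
 v(x) = C1 + Integral(C2*airyai(-2^(1/3)*x/2) + C3*airybi(-2^(1/3)*x/2), x)


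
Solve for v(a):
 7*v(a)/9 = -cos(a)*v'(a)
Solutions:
 v(a) = C1*(sin(a) - 1)^(7/18)/(sin(a) + 1)^(7/18)


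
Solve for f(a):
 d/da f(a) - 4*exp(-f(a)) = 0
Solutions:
 f(a) = log(C1 + 4*a)


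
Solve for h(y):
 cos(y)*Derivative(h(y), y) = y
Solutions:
 h(y) = C1 + Integral(y/cos(y), y)


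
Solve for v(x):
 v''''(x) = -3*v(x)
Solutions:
 v(x) = (C1*sin(sqrt(2)*3^(1/4)*x/2) + C2*cos(sqrt(2)*3^(1/4)*x/2))*exp(-sqrt(2)*3^(1/4)*x/2) + (C3*sin(sqrt(2)*3^(1/4)*x/2) + C4*cos(sqrt(2)*3^(1/4)*x/2))*exp(sqrt(2)*3^(1/4)*x/2)


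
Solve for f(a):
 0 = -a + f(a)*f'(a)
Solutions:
 f(a) = -sqrt(C1 + a^2)
 f(a) = sqrt(C1 + a^2)


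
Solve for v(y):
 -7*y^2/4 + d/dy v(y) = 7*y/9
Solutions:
 v(y) = C1 + 7*y^3/12 + 7*y^2/18


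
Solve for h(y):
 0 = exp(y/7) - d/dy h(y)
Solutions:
 h(y) = C1 + 7*exp(y/7)


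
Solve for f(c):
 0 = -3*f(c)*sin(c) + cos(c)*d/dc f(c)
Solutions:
 f(c) = C1/cos(c)^3


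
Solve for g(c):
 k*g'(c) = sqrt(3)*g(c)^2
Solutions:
 g(c) = -k/(C1*k + sqrt(3)*c)


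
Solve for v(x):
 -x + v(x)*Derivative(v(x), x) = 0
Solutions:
 v(x) = -sqrt(C1 + x^2)
 v(x) = sqrt(C1 + x^2)


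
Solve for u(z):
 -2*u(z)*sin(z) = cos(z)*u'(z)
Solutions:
 u(z) = C1*cos(z)^2


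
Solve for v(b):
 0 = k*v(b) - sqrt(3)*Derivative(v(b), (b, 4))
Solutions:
 v(b) = C1*exp(-3^(7/8)*b*k^(1/4)/3) + C2*exp(3^(7/8)*b*k^(1/4)/3) + C3*exp(-3^(7/8)*I*b*k^(1/4)/3) + C4*exp(3^(7/8)*I*b*k^(1/4)/3)


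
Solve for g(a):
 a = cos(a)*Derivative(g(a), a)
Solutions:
 g(a) = C1 + Integral(a/cos(a), a)


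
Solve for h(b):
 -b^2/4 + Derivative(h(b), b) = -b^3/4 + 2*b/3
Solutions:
 h(b) = C1 - b^4/16 + b^3/12 + b^2/3


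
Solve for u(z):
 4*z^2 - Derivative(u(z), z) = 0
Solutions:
 u(z) = C1 + 4*z^3/3


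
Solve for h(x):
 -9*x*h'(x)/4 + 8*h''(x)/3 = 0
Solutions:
 h(x) = C1 + C2*erfi(3*sqrt(3)*x/8)


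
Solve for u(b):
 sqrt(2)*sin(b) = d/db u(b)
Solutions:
 u(b) = C1 - sqrt(2)*cos(b)


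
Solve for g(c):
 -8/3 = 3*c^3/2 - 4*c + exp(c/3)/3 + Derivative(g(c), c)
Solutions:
 g(c) = C1 - 3*c^4/8 + 2*c^2 - 8*c/3 - exp(c)^(1/3)


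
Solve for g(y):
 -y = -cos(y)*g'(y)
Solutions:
 g(y) = C1 + Integral(y/cos(y), y)


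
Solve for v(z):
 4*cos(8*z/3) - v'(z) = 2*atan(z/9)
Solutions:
 v(z) = C1 - 2*z*atan(z/9) + 9*log(z^2 + 81) + 3*sin(8*z/3)/2


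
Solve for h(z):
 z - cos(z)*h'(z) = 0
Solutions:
 h(z) = C1 + Integral(z/cos(z), z)


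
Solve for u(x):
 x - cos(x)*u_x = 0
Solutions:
 u(x) = C1 + Integral(x/cos(x), x)


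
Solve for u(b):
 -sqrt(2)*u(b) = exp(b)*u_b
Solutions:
 u(b) = C1*exp(sqrt(2)*exp(-b))


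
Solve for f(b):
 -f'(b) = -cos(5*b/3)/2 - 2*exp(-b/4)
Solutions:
 f(b) = C1 + 3*sin(5*b/3)/10 - 8*exp(-b/4)


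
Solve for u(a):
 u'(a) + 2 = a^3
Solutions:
 u(a) = C1 + a^4/4 - 2*a


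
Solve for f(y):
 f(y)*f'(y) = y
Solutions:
 f(y) = -sqrt(C1 + y^2)
 f(y) = sqrt(C1 + y^2)


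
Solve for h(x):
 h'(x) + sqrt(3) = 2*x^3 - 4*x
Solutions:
 h(x) = C1 + x^4/2 - 2*x^2 - sqrt(3)*x


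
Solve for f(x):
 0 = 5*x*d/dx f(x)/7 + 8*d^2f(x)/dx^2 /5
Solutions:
 f(x) = C1 + C2*erf(5*sqrt(7)*x/28)


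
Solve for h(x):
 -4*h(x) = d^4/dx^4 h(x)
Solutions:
 h(x) = (C1*sin(x) + C2*cos(x))*exp(-x) + (C3*sin(x) + C4*cos(x))*exp(x)


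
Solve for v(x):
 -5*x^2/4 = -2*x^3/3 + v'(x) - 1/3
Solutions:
 v(x) = C1 + x^4/6 - 5*x^3/12 + x/3


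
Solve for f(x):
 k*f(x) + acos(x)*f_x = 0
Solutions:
 f(x) = C1*exp(-k*Integral(1/acos(x), x))


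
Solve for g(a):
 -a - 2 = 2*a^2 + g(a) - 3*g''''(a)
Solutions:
 g(a) = C1*exp(-3^(3/4)*a/3) + C2*exp(3^(3/4)*a/3) + C3*sin(3^(3/4)*a/3) + C4*cos(3^(3/4)*a/3) - 2*a^2 - a - 2


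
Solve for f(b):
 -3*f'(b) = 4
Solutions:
 f(b) = C1 - 4*b/3


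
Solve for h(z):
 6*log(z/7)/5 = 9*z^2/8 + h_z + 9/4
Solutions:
 h(z) = C1 - 3*z^3/8 + 6*z*log(z)/5 - 69*z/20 - 6*z*log(7)/5


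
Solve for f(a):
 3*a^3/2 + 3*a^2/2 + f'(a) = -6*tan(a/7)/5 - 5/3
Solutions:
 f(a) = C1 - 3*a^4/8 - a^3/2 - 5*a/3 + 42*log(cos(a/7))/5


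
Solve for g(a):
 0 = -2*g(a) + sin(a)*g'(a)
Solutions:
 g(a) = C1*(cos(a) - 1)/(cos(a) + 1)


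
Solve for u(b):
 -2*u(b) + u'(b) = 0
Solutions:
 u(b) = C1*exp(2*b)


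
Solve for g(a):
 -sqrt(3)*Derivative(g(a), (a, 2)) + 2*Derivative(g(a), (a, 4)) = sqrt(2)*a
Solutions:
 g(a) = C1 + C2*a + C3*exp(-sqrt(2)*3^(1/4)*a/2) + C4*exp(sqrt(2)*3^(1/4)*a/2) - sqrt(6)*a^3/18


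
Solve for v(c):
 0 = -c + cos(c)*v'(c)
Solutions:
 v(c) = C1 + Integral(c/cos(c), c)


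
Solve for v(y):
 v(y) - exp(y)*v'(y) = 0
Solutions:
 v(y) = C1*exp(-exp(-y))


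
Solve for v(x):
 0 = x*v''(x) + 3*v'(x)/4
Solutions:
 v(x) = C1 + C2*x^(1/4)


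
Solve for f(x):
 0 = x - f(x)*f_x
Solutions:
 f(x) = -sqrt(C1 + x^2)
 f(x) = sqrt(C1 + x^2)


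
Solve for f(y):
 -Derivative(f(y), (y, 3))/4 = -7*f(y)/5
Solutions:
 f(y) = C3*exp(28^(1/3)*5^(2/3)*y/5) + (C1*sin(28^(1/3)*sqrt(3)*5^(2/3)*y/10) + C2*cos(28^(1/3)*sqrt(3)*5^(2/3)*y/10))*exp(-28^(1/3)*5^(2/3)*y/10)


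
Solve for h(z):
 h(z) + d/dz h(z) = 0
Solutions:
 h(z) = C1*exp(-z)


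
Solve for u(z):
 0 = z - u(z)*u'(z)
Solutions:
 u(z) = -sqrt(C1 + z^2)
 u(z) = sqrt(C1 + z^2)


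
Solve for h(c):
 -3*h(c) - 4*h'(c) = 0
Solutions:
 h(c) = C1*exp(-3*c/4)


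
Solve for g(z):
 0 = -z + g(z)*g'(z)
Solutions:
 g(z) = -sqrt(C1 + z^2)
 g(z) = sqrt(C1 + z^2)


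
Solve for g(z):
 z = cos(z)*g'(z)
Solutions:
 g(z) = C1 + Integral(z/cos(z), z)


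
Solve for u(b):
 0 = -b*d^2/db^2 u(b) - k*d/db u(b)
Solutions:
 u(b) = C1 + b^(1 - re(k))*(C2*sin(log(b)*Abs(im(k))) + C3*cos(log(b)*im(k)))


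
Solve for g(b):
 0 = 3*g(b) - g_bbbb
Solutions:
 g(b) = C1*exp(-3^(1/4)*b) + C2*exp(3^(1/4)*b) + C3*sin(3^(1/4)*b) + C4*cos(3^(1/4)*b)


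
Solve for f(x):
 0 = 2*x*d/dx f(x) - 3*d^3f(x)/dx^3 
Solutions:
 f(x) = C1 + Integral(C2*airyai(2^(1/3)*3^(2/3)*x/3) + C3*airybi(2^(1/3)*3^(2/3)*x/3), x)


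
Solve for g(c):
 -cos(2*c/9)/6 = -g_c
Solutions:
 g(c) = C1 + 3*sin(2*c/9)/4


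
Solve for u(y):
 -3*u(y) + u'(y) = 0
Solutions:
 u(y) = C1*exp(3*y)


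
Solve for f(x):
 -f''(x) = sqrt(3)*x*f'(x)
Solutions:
 f(x) = C1 + C2*erf(sqrt(2)*3^(1/4)*x/2)


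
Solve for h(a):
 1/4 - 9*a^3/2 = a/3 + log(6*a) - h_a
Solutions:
 h(a) = C1 + 9*a^4/8 + a^2/6 + a*log(a) - 5*a/4 + a*log(6)


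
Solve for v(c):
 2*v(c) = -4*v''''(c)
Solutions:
 v(c) = (C1*sin(2^(1/4)*c/2) + C2*cos(2^(1/4)*c/2))*exp(-2^(1/4)*c/2) + (C3*sin(2^(1/4)*c/2) + C4*cos(2^(1/4)*c/2))*exp(2^(1/4)*c/2)


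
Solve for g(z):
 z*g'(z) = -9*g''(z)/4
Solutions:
 g(z) = C1 + C2*erf(sqrt(2)*z/3)


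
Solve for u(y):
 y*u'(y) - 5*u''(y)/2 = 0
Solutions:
 u(y) = C1 + C2*erfi(sqrt(5)*y/5)


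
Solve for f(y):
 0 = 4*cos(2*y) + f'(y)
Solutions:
 f(y) = C1 - 2*sin(2*y)


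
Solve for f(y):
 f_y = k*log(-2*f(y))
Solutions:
 Integral(1/(log(-_y) + log(2)), (_y, f(y))) = C1 + k*y


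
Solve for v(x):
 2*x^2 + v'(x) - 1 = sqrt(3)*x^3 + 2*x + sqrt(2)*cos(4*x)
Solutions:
 v(x) = C1 + sqrt(3)*x^4/4 - 2*x^3/3 + x^2 + x + sqrt(2)*sin(4*x)/4


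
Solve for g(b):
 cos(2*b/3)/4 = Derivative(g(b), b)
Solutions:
 g(b) = C1 + 3*sin(2*b/3)/8


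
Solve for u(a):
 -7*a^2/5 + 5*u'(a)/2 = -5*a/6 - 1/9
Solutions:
 u(a) = C1 + 14*a^3/75 - a^2/6 - 2*a/45


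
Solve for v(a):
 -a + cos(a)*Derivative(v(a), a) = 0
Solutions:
 v(a) = C1 + Integral(a/cos(a), a)


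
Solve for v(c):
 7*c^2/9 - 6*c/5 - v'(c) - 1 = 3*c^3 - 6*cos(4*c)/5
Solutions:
 v(c) = C1 - 3*c^4/4 + 7*c^3/27 - 3*c^2/5 - c + 3*sin(4*c)/10


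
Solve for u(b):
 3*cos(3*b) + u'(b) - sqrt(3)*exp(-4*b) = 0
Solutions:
 u(b) = C1 - sin(3*b) - sqrt(3)*exp(-4*b)/4


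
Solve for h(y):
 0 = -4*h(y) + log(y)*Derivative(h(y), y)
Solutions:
 h(y) = C1*exp(4*li(y))


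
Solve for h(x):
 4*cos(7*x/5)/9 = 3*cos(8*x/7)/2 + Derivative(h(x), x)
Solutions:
 h(x) = C1 - 21*sin(8*x/7)/16 + 20*sin(7*x/5)/63


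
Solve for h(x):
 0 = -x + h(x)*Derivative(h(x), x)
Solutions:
 h(x) = -sqrt(C1 + x^2)
 h(x) = sqrt(C1 + x^2)


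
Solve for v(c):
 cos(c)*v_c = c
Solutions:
 v(c) = C1 + Integral(c/cos(c), c)


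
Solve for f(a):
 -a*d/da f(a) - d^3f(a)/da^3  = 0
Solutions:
 f(a) = C1 + Integral(C2*airyai(-a) + C3*airybi(-a), a)


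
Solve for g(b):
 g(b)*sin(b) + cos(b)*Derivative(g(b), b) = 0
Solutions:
 g(b) = C1*cos(b)


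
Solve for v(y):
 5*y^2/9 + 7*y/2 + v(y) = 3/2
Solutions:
 v(y) = -5*y^2/9 - 7*y/2 + 3/2


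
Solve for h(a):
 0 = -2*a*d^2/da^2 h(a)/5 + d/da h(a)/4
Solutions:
 h(a) = C1 + C2*a^(13/8)


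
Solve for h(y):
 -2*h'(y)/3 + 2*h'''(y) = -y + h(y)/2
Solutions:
 h(y) = C1*exp(-y*(4/(sqrt(665) + 27)^(1/3) + (sqrt(665) + 27)^(1/3))/12)*sin(sqrt(3)*y*(-(sqrt(665) + 27)^(1/3) + 4/(sqrt(665) + 27)^(1/3))/12) + C2*exp(-y*(4/(sqrt(665) + 27)^(1/3) + (sqrt(665) + 27)^(1/3))/12)*cos(sqrt(3)*y*(-(sqrt(665) + 27)^(1/3) + 4/(sqrt(665) + 27)^(1/3))/12) + C3*exp(y*(4/(sqrt(665) + 27)^(1/3) + (sqrt(665) + 27)^(1/3))/6) + 2*y - 8/3


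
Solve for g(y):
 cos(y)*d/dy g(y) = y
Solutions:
 g(y) = C1 + Integral(y/cos(y), y)


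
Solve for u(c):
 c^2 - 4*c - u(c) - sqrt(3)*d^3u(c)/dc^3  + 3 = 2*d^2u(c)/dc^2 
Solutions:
 u(c) = C1*exp(c*(-8*sqrt(3) + 8*18^(1/3)/(9*sqrt(339) + 97*sqrt(3))^(1/3) + 12^(1/3)*(9*sqrt(339) + 97*sqrt(3))^(1/3))/36)*sin(2^(1/3)*3^(1/6)*c*(-2^(1/3)*3^(2/3)*(9*sqrt(339) + 97*sqrt(3))^(1/3) + 24/(9*sqrt(339) + 97*sqrt(3))^(1/3))/36) + C2*exp(c*(-8*sqrt(3) + 8*18^(1/3)/(9*sqrt(339) + 97*sqrt(3))^(1/3) + 12^(1/3)*(9*sqrt(339) + 97*sqrt(3))^(1/3))/36)*cos(2^(1/3)*3^(1/6)*c*(-2^(1/3)*3^(2/3)*(9*sqrt(339) + 97*sqrt(3))^(1/3) + 24/(9*sqrt(339) + 97*sqrt(3))^(1/3))/36) + C3*exp(-c*(8*18^(1/3)/(9*sqrt(339) + 97*sqrt(3))^(1/3) + 4*sqrt(3) + 12^(1/3)*(9*sqrt(339) + 97*sqrt(3))^(1/3))/18) + c^2 - 4*c - 1


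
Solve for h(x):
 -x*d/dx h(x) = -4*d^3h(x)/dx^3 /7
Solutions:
 h(x) = C1 + Integral(C2*airyai(14^(1/3)*x/2) + C3*airybi(14^(1/3)*x/2), x)


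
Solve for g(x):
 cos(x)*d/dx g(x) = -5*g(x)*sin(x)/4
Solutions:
 g(x) = C1*cos(x)^(5/4)


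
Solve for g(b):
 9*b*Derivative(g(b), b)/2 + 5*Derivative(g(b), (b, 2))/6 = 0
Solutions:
 g(b) = C1 + C2*erf(3*sqrt(30)*b/10)


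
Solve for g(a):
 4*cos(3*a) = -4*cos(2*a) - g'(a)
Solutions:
 g(a) = C1 - 2*sin(2*a) - 4*sin(3*a)/3


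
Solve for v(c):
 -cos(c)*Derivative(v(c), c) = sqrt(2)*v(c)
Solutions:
 v(c) = C1*(sin(c) - 1)^(sqrt(2)/2)/(sin(c) + 1)^(sqrt(2)/2)


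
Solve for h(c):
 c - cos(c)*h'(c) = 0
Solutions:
 h(c) = C1 + Integral(c/cos(c), c)


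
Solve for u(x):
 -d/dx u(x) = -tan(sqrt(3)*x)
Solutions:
 u(x) = C1 - sqrt(3)*log(cos(sqrt(3)*x))/3


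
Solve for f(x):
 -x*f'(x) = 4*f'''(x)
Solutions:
 f(x) = C1 + Integral(C2*airyai(-2^(1/3)*x/2) + C3*airybi(-2^(1/3)*x/2), x)


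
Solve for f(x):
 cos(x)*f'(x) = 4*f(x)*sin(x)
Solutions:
 f(x) = C1/cos(x)^4


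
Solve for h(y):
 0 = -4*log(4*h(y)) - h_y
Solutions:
 Integral(1/(log(_y) + 2*log(2)), (_y, h(y)))/4 = C1 - y


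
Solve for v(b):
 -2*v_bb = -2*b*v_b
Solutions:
 v(b) = C1 + C2*erfi(sqrt(2)*b/2)


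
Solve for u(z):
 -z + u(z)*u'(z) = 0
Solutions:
 u(z) = -sqrt(C1 + z^2)
 u(z) = sqrt(C1 + z^2)


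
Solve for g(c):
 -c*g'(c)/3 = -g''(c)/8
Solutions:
 g(c) = C1 + C2*erfi(2*sqrt(3)*c/3)


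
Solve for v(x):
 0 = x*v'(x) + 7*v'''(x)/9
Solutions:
 v(x) = C1 + Integral(C2*airyai(-21^(2/3)*x/7) + C3*airybi(-21^(2/3)*x/7), x)


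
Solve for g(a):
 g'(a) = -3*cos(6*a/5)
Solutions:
 g(a) = C1 - 5*sin(6*a/5)/2


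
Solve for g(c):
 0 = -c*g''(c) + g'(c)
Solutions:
 g(c) = C1 + C2*c^2


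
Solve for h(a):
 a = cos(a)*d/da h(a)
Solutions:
 h(a) = C1 + Integral(a/cos(a), a)


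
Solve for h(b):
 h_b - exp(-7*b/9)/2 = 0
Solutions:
 h(b) = C1 - 9*exp(-7*b/9)/14


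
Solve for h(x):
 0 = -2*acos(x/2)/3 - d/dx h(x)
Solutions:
 h(x) = C1 - 2*x*acos(x/2)/3 + 2*sqrt(4 - x^2)/3


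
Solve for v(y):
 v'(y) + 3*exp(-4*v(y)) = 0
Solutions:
 v(y) = log(-I*(C1 - 12*y)^(1/4))
 v(y) = log(I*(C1 - 12*y)^(1/4))
 v(y) = log(-(C1 - 12*y)^(1/4))
 v(y) = log(C1 - 12*y)/4


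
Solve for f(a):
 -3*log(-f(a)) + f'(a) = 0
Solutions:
 -li(-f(a)) = C1 + 3*a


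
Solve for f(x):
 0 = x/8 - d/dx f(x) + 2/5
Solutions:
 f(x) = C1 + x^2/16 + 2*x/5


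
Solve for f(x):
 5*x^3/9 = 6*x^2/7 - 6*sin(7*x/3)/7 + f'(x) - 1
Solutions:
 f(x) = C1 + 5*x^4/36 - 2*x^3/7 + x - 18*cos(7*x/3)/49


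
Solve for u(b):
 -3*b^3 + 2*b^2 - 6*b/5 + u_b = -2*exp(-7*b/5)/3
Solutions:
 u(b) = C1 + 3*b^4/4 - 2*b^3/3 + 3*b^2/5 + 10*exp(-7*b/5)/21


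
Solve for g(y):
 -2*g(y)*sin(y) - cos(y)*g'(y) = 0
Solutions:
 g(y) = C1*cos(y)^2


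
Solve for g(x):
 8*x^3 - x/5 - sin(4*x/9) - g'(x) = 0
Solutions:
 g(x) = C1 + 2*x^4 - x^2/10 + 9*cos(4*x/9)/4


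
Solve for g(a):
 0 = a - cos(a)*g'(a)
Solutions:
 g(a) = C1 + Integral(a/cos(a), a)


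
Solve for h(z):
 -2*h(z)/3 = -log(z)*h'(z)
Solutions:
 h(z) = C1*exp(2*li(z)/3)


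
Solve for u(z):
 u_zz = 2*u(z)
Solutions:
 u(z) = C1*exp(-sqrt(2)*z) + C2*exp(sqrt(2)*z)


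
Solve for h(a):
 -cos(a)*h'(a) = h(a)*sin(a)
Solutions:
 h(a) = C1*cos(a)


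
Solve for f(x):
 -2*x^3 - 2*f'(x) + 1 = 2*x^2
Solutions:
 f(x) = C1 - x^4/4 - x^3/3 + x/2


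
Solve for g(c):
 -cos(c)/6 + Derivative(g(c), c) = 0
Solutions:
 g(c) = C1 + sin(c)/6


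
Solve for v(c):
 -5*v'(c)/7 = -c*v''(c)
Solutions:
 v(c) = C1 + C2*c^(12/7)


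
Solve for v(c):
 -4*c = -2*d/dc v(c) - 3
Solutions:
 v(c) = C1 + c^2 - 3*c/2


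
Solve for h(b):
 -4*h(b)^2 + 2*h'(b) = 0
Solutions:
 h(b) = -1/(C1 + 2*b)


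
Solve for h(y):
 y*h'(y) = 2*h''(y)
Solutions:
 h(y) = C1 + C2*erfi(y/2)


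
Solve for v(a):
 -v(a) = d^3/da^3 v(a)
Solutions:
 v(a) = C3*exp(-a) + (C1*sin(sqrt(3)*a/2) + C2*cos(sqrt(3)*a/2))*exp(a/2)


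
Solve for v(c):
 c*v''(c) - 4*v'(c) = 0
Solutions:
 v(c) = C1 + C2*c^5


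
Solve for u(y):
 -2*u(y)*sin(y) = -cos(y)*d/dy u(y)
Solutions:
 u(y) = C1/cos(y)^2


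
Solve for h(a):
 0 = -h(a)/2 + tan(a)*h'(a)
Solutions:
 h(a) = C1*sqrt(sin(a))


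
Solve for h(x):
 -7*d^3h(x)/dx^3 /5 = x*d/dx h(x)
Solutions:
 h(x) = C1 + Integral(C2*airyai(-5^(1/3)*7^(2/3)*x/7) + C3*airybi(-5^(1/3)*7^(2/3)*x/7), x)


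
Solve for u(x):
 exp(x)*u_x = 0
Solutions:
 u(x) = C1


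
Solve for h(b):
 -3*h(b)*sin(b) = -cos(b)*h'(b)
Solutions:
 h(b) = C1/cos(b)^3


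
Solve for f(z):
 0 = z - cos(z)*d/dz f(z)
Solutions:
 f(z) = C1 + Integral(z/cos(z), z)


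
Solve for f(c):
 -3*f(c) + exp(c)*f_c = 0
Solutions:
 f(c) = C1*exp(-3*exp(-c))


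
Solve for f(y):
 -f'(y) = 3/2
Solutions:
 f(y) = C1 - 3*y/2


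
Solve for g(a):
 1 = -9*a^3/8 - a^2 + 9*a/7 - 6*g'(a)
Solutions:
 g(a) = C1 - 3*a^4/64 - a^3/18 + 3*a^2/28 - a/6


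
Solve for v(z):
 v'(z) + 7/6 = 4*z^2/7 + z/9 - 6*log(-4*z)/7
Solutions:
 v(z) = C1 + 4*z^3/21 + z^2/18 - 6*z*log(-z)/7 + z*(-72*log(2) - 13)/42


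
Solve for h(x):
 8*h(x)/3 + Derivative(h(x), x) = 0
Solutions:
 h(x) = C1*exp(-8*x/3)


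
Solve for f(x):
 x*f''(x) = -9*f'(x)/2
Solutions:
 f(x) = C1 + C2/x^(7/2)


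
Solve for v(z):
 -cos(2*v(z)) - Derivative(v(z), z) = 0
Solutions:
 v(z) = -asin((C1 + exp(4*z))/(C1 - exp(4*z)))/2 + pi/2
 v(z) = asin((C1 + exp(4*z))/(C1 - exp(4*z)))/2


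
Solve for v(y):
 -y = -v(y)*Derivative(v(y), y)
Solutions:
 v(y) = -sqrt(C1 + y^2)
 v(y) = sqrt(C1 + y^2)


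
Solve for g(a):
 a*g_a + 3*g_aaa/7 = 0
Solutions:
 g(a) = C1 + Integral(C2*airyai(-3^(2/3)*7^(1/3)*a/3) + C3*airybi(-3^(2/3)*7^(1/3)*a/3), a)


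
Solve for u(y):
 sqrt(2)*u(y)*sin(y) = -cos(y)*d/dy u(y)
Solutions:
 u(y) = C1*cos(y)^(sqrt(2))


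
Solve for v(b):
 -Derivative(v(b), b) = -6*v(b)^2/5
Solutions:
 v(b) = -5/(C1 + 6*b)


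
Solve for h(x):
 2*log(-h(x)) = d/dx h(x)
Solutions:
 -li(-h(x)) = C1 + 2*x


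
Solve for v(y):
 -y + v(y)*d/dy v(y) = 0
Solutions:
 v(y) = -sqrt(C1 + y^2)
 v(y) = sqrt(C1 + y^2)


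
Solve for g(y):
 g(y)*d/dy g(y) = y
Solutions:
 g(y) = -sqrt(C1 + y^2)
 g(y) = sqrt(C1 + y^2)


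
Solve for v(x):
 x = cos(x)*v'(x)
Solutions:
 v(x) = C1 + Integral(x/cos(x), x)


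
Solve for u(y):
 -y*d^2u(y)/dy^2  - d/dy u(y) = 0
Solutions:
 u(y) = C1 + C2*log(y)


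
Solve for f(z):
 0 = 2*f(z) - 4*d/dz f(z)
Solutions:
 f(z) = C1*exp(z/2)


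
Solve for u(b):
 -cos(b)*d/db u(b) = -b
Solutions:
 u(b) = C1 + Integral(b/cos(b), b)


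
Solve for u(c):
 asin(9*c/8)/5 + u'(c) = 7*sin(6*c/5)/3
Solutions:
 u(c) = C1 - c*asin(9*c/8)/5 - sqrt(64 - 81*c^2)/45 - 35*cos(6*c/5)/18


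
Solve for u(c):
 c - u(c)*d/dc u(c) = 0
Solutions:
 u(c) = -sqrt(C1 + c^2)
 u(c) = sqrt(C1 + c^2)


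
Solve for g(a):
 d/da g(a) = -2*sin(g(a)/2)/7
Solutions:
 2*a/7 + log(cos(g(a)/2) - 1) - log(cos(g(a)/2) + 1) = C1


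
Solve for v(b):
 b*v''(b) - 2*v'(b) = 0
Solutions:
 v(b) = C1 + C2*b^3


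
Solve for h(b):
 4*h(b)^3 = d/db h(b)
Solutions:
 h(b) = -sqrt(2)*sqrt(-1/(C1 + 4*b))/2
 h(b) = sqrt(2)*sqrt(-1/(C1 + 4*b))/2


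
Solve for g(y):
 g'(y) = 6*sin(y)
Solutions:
 g(y) = C1 - 6*cos(y)


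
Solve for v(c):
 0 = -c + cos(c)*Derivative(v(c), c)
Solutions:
 v(c) = C1 + Integral(c/cos(c), c)


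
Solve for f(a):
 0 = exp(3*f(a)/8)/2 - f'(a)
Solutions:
 f(a) = 8*log(-1/(C1 + 3*a))/3 + 32*log(2)/3
 f(a) = 8*log(2^(1/3)*(-1/(C1 + a))^(1/3)*(-3^(2/3)/3 - 3^(1/6)*I))
 f(a) = 8*log(2^(1/3)*(-1/(C1 + a))^(1/3)*(-3^(2/3)/3 + 3^(1/6)*I))


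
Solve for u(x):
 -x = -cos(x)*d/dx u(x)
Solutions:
 u(x) = C1 + Integral(x/cos(x), x)


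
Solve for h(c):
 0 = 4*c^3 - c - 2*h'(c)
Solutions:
 h(c) = C1 + c^4/2 - c^2/4


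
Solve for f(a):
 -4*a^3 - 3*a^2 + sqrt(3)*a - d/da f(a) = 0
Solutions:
 f(a) = C1 - a^4 - a^3 + sqrt(3)*a^2/2


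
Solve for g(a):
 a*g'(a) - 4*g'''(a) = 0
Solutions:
 g(a) = C1 + Integral(C2*airyai(2^(1/3)*a/2) + C3*airybi(2^(1/3)*a/2), a)


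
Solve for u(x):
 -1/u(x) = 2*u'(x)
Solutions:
 u(x) = -sqrt(C1 - x)
 u(x) = sqrt(C1 - x)


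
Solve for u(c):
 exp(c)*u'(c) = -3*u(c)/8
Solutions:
 u(c) = C1*exp(3*exp(-c)/8)


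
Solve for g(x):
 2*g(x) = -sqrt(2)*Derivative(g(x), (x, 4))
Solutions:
 g(x) = (C1*sin(2^(5/8)*x/2) + C2*cos(2^(5/8)*x/2))*exp(-2^(5/8)*x/2) + (C3*sin(2^(5/8)*x/2) + C4*cos(2^(5/8)*x/2))*exp(2^(5/8)*x/2)


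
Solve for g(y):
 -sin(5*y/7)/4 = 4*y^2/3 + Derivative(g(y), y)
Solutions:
 g(y) = C1 - 4*y^3/9 + 7*cos(5*y/7)/20


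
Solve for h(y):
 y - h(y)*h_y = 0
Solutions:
 h(y) = -sqrt(C1 + y^2)
 h(y) = sqrt(C1 + y^2)


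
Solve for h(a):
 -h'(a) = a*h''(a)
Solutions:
 h(a) = C1 + C2*log(a)
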